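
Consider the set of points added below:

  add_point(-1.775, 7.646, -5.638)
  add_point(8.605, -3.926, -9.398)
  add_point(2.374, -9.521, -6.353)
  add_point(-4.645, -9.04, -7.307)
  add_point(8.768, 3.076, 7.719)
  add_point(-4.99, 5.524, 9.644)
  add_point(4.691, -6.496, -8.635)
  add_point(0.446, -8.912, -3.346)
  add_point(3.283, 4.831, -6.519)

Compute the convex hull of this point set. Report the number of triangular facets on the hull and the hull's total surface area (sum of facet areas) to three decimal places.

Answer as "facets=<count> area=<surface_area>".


facets=14 area=827.011

Points on the hull: [0, 1, 2, 3, 4, 5, 6, 7, 8] (9 of 9).

Facet areas (half cross-product norm):
  f1: (p0, p4, p5) → 105.7550
  f2: (p1, p2, p4) → 82.1837
  f3: (p7, p4, p5) → 125.1620
  f4: (p7, p2, p4) → 30.8311
  f5: (p8, p0, p4) → 43.8219
  f6: (p8, p1, p4) → 81.7198
  f7: (p8, p1, p0) → 15.4661
  f8: (p6, p1, p2) → 4.9650
  f9: (p3, p7, p2) → 11.6384
  f10: (p3, p6, p2) → 14.4468
  f11: (p3, p0, p5) → 133.7218
  f12: (p3, p7, p5) → 63.7796
  f13: (p3, p1, p0) → 106.3982
  f14: (p3, p6, p1) → 7.1220
Σ area = 827.011

Euler characteristic 9−21+14 = 2 ✓


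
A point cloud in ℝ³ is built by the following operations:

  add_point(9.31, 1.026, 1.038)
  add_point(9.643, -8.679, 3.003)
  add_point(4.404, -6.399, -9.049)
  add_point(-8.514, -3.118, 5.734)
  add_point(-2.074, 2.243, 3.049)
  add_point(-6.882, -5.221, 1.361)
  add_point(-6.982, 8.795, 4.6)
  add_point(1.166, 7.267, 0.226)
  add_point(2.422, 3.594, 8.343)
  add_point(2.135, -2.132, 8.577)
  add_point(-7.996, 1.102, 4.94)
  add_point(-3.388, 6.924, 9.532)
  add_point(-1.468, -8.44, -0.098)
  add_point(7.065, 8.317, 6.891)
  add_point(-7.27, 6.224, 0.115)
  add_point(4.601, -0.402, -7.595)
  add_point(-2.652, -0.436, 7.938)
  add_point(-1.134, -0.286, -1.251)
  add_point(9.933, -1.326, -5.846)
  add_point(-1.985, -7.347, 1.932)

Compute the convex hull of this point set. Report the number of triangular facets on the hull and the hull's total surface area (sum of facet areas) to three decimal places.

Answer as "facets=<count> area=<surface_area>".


18 of the 20 inputs are extreme points: [0, 1, 2, 3, 5, 6, 7, 8, 9, 10, 11, 12, 13, 14, 15, 16, 18, 19].

Triangle areas on the boundary:
  f1: (p2, p1, p18) → 46.6510
  f2: (p11, p6, p3) → 36.8423
  f3: (p15, p2, p18) → 17.5287
  f4: (p9, p1, p3) → 56.1978
  f5: (p7, p15, p18) → 32.1122
  f6: (p13, p7, p18) → 61.3619
  f7: (p13, p9, p1) → 65.7270
  f8: (p13, p11, p6) → 32.9155
  f9: (p13, p7, p6) → 41.1015
  f10: (p10, p6, p3) → 2.3624
  f11: (p12, p2, p1) → 60.0878
  f12: (p12, p5, p2) → 29.5774
  f13: (p12, p5, p3) → 12.3717
  f14: (p14, p15, p2) → 41.6775
  f15: (p14, p5, p2) → 88.6581
  f16: (p14, p7, p6) → 21.8281
  f17: (p14, p7, p15) → 47.7464
  f18: (p14, p10, p6) → 17.8416
  f19: (p14, p5, p3) → 27.8704
  f20: (p14, p10, p3) → 8.2064
  f21: (p16, p11, p3) → 23.9720
  f22: (p16, p9, p3) → 12.1962
  f23: (p16, p9, p11) → 17.8563
  f24: (p0, p1, p18) → 35.8554
  f25: (p0, p13, p18) → 19.1491
  f26: (p0, p13, p1) → 36.9958
  f27: (p8, p9, p11) → 17.5348
  f28: (p8, p13, p11) → 22.1263
  f29: (p8, p13, p9) → 13.1243
  f30: (p19, p1, p3) → 32.9855
  f31: (p19, p12, p3) → 6.5487
  f32: (p19, p12, p1) → 13.6304
Σ area = 1000.641

Euler characteristic 18−48+32 = 2 ✓

facets=32 area=1000.641


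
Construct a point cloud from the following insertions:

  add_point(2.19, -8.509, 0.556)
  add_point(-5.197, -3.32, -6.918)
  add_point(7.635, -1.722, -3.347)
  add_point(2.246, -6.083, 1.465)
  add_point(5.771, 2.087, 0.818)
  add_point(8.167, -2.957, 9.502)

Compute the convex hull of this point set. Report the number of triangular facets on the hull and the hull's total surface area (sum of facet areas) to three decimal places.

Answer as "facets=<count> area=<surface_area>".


Points on the hull: [0, 1, 2, 3, 4, 5] (6 of 6).

Triangle areas on the boundary:
  f1: (p4, p5, p1) → 66.9665
  f2: (p2, p0, p1) → 54.5610
  f3: (p2, p4, p1) → 39.8418
  f4: (p2, p0, p5) → 54.9634
  f5: (p2, p4, p5) → 30.0417
  f6: (p3, p5, p1) → 31.6924
  f7: (p3, p0, p1) → 14.9446
  f8: (p3, p0, p5) → 11.2149
Σ area = 304.226

Check V−E+F: 6 − 12 + 8 = 2.

facets=8 area=304.226


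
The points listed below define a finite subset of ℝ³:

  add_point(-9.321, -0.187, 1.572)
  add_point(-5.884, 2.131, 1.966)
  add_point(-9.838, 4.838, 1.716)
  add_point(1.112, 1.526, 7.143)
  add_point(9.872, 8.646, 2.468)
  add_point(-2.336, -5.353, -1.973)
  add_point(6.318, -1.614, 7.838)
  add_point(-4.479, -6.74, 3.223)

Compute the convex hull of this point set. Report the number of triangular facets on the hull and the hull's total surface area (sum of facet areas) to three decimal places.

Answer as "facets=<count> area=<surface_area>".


facets=10 area=498.211

Hull vertices (7/8): indices [0, 2, 3, 4, 5, 6, 7].

Area of each hull facet:
  f1: (p5, p4, p2) → 121.2630
  f2: (p6, p5, p4) → 81.9980
  f3: (p6, p5, p7) → 36.9531
  f4: (p0, p5, p2) → 18.3282
  f5: (p0, p5, p7) → 23.7861
  f6: (p3, p6, p7) → 32.6721
  f7: (p3, p0, p2) → 30.1299
  f8: (p3, p0, p7) → 43.3570
  f9: (p3, p4, p2) → 73.7026
  f10: (p3, p6, p4) → 36.0213
Σ area = 498.211

Euler characteristic 7−15+10 = 2 ✓


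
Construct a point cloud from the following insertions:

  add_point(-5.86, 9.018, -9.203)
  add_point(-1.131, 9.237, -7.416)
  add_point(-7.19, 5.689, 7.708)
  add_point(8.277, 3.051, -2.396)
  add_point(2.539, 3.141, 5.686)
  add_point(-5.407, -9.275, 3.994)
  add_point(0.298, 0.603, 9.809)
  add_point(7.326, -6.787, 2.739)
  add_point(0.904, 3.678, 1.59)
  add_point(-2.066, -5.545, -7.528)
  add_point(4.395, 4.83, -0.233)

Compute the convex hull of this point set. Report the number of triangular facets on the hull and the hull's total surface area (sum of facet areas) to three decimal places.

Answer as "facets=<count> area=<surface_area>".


facets=16 area=904.478

Extreme-point indices: [0, 1, 2, 3, 4, 5, 6, 7, 9, 10] — 10 of 11 on the boundary.

Triangle areas on the boundary:
  f1: (p0, p5, p2) → 133.9320
  f2: (p9, p0, p5) → 90.1023
  f3: (p6, p5, p2) → 59.4435
  f4: (p1, p0, p2) → 42.1700
  f5: (p1, p9, p3) → 81.5558
  f6: (p1, p9, p0) → 37.2685
  f7: (p4, p6, p2) → 24.6721
  f8: (p7, p6, p5) → 70.2961
  f9: (p7, p9, p3) → 72.5859
  f10: (p7, p9, p5) → 74.8691
  f11: (p7, p4, p3) → 50.1655
  f12: (p7, p4, p6) → 30.4116
  f13: (p10, p1, p3) → 23.1178
  f14: (p10, p4, p3) → 12.8253
  f15: (p10, p1, p2) → 70.6979
  f16: (p10, p4, p2) → 30.3642
Σ area = 904.478

Check V−E+F: 10 − 24 + 16 = 2.


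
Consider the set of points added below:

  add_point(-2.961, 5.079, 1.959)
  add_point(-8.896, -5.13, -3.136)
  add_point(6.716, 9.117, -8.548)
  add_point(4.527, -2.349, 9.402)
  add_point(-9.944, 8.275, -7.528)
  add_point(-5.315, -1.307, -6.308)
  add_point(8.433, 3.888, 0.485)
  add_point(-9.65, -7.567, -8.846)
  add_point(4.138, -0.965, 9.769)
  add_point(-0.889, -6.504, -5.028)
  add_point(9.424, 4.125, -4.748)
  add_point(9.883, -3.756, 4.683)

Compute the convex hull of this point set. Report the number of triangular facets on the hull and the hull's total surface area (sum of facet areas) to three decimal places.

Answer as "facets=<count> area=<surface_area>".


facets=18 area=981.400

Points on the hull: [0, 1, 2, 3, 4, 6, 7, 8, 9, 10, 11] (11 of 12).

Triangle areas on the boundary:
  f1: (p2, p7, p4) → 132.8118
  f2: (p9, p7, p11) → 22.8641
  f3: (p9, p2, p7) → 77.7567
  f4: (p1, p7, p4) → 44.1001
  f5: (p3, p7, p11) → 85.7329
  f6: (p3, p8, p11) → 4.5642
  f7: (p3, p1, p7) → 37.6410
  f8: (p3, p1, p8) → 13.6869
  f9: (p0, p2, p4) → 87.7514
  f10: (p0, p1, p4) → 73.1025
  f11: (p0, p1, p8) → 77.5538
  f12: (p6, p8, p11) → 35.8502
  f13: (p6, p0, p2) → 60.7690
  f14: (p6, p0, p8) → 58.8888
  f15: (p10, p9, p11) → 82.6943
  f16: (p10, p9, p2) → 49.1574
  f17: (p10, p6, p11) → 20.7497
  f18: (p10, p6, p2) → 15.7253
Σ area = 981.400

Euler characteristic 11−27+18 = 2 ✓


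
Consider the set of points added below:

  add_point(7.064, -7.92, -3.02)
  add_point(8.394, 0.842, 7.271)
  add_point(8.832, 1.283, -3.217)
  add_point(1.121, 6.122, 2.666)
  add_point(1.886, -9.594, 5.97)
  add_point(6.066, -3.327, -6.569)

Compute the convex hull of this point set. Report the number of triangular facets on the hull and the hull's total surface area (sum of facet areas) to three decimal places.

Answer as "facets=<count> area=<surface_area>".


facets=8 area=393.430

Points on the hull: [0, 1, 2, 3, 4, 5] (6 of 6).

Triangle areas on the boundary:
  f1: (p1, p2, p3) → 47.4514
  f2: (p1, p4, p3) → 62.4410
  f3: (p5, p2, p3) → 32.7386
  f4: (p5, p4, p3) → 95.6789
  f5: (p0, p1, p4) → 61.9144
  f6: (p0, p5, p4) → 25.7169
  f7: (p0, p1, p2) → 49.1192
  f8: (p0, p5, p2) → 18.3700
Σ area = 393.430

Euler: V−E+F = 6−12+8 = 2.


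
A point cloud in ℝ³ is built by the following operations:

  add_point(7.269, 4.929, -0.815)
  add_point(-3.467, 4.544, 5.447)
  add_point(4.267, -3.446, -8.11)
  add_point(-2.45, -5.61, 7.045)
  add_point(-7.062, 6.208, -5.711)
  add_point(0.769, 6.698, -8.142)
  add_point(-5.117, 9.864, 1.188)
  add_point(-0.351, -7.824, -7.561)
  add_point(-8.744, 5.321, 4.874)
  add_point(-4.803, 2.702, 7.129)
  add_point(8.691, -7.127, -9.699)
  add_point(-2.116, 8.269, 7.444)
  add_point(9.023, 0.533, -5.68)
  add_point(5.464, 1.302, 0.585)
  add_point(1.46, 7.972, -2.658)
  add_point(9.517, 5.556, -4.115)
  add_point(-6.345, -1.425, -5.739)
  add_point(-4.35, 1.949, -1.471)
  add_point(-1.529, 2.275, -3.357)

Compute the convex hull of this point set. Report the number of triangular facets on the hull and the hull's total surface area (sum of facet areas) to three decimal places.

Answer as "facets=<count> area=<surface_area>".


facets=26 area=952.430

Points on the hull: [0, 3, 4, 5, 6, 7, 8, 9, 10, 11, 12, 13, 14, 15, 16] (15 of 19).

Facet areas (half cross-product norm):
  f1: (p4, p6, p8) → 27.6792
  f2: (p10, p3, p7) → 65.1162
  f3: (p11, p6, p15) → 56.8130
  f4: (p11, p6, p8) → 22.4968
  f5: (p16, p4, p8) → 41.1411
  f6: (p16, p4, p7) → 21.7039
  f7: (p16, p3, p8) → 75.0326
  f8: (p16, p3, p7) → 61.2524
  f9: (p5, p4, p6) → 33.0477
  f10: (p5, p10, p15) → 66.8829
  f11: (p5, p4, p7) → 59.2405
  f12: (p5, p10, p7) → 67.0532
  f13: (p13, p10, p3) → 82.6850
  f14: (p13, p11, p3) → 70.9431
  f15: (p9, p3, p8) → 16.5733
  f16: (p9, p11, p8) → 16.1389
  f17: (p9, p11, p3) → 17.7559
  f18: (p14, p6, p15) → 11.1947
  f19: (p14, p5, p15) → 24.0546
  f20: (p14, p5, p6) → 20.1464
  f21: (p12, p10, p15) → 4.2971
  f22: (p12, p13, p15) → 18.1961
  f23: (p12, p13, p10) → 27.5752
  f24: (p0, p11, p15) → 12.2033
  f25: (p0, p13, p15) → 6.7122
  f26: (p0, p13, p11) → 26.4949
Σ area = 952.430

Euler characteristic 15−39+26 = 2 ✓


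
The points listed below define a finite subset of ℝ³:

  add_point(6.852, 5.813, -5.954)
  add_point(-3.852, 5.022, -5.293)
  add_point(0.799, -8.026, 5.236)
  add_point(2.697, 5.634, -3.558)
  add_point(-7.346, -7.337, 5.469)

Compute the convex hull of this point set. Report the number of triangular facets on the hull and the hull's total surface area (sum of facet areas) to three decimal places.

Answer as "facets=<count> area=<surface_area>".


facets=6 area=330.638

Hull vertices (5/5): indices [0, 1, 2, 3, 4].

Area of each hull facet:
  f1: (p1, p2, p4) → 67.5857
  f2: (p1, p2, p0) → 92.1304
  f3: (p3, p2, p4) → 66.7539
  f4: (p3, p2, p0) → 35.9758
  f5: (p3, p1, p4) → 56.6876
  f6: (p3, p1, p0) → 11.5050
Σ area = 330.638

Euler: V−E+F = 5−9+6 = 2.


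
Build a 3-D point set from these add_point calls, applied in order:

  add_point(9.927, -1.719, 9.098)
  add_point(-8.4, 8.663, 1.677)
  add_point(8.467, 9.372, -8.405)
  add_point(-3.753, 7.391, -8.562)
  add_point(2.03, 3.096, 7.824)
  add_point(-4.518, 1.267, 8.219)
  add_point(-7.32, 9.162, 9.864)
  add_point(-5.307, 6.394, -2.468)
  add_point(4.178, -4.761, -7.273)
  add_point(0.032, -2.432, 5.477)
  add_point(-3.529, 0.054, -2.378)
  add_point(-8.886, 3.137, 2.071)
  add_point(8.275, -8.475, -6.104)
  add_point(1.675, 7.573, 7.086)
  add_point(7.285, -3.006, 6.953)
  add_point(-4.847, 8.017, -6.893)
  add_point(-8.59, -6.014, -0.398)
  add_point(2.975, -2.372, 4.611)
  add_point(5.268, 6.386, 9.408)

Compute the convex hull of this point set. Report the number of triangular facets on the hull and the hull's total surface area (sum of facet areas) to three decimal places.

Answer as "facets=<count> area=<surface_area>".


Extreme-point indices: [0, 1, 2, 3, 5, 6, 8, 11, 12, 14, 15, 16, 18] — 13 of 19 on the boundary.

Per-facet area ½‖(b−a)×(c−a)‖:
  f1: (p12, p2, p0) → 144.1577
  f2: (p16, p6, p11) → 29.5085
  f3: (p1, p6, p11) → 23.0043
  f4: (p1, p6, p2) → 74.7840
  f5: (p1, p16, p11) → 9.1612
  f6: (p18, p2, p0) → 85.7659
  f7: (p18, p6, p0) → 44.5776
  f8: (p18, p6, p2) → 116.5848
  f9: (p14, p12, p0) → 20.0873
  f10: (p14, p16, p0) → 9.7334
  f11: (p14, p16, p12) → 116.2964
  f12: (p5, p6, p0) → 54.7625
  f13: (p5, p16, p0) → 85.7534
  f14: (p5, p16, p6) → 41.3970
  f15: (p8, p16, p12) → 36.0493
  f16: (p8, p3, p16) → 98.7513
  f17: (p8, p12, p2) → 37.7362
  f18: (p8, p3, p2) → 82.4543
  f19: (p15, p1, p16) → 67.6366
  f20: (p15, p3, p16) → 16.3488
  f21: (p15, p1, p2) → 55.1371
  f22: (p15, p3, p2) → 11.5072
Σ area = 1261.195

Euler: V−E+F = 13−33+22 = 2.

facets=22 area=1261.195


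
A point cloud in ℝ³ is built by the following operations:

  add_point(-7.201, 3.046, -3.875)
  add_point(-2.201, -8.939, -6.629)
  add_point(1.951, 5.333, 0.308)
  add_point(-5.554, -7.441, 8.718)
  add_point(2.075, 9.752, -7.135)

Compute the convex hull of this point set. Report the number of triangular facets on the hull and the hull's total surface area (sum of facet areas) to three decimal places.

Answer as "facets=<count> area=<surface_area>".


facets=6 area=488.028

Hull vertices (5/5): indices [0, 1, 2, 3, 4].

Facet areas (half cross-product norm):
  f1: (p1, p4, p0) → 77.9987
  f2: (p3, p1, p0) → 97.4120
  f3: (p2, p4, p0) → 43.5446
  f4: (p2, p3, p0) → 82.1152
  f5: (p2, p1, p4) → 70.7464
  f6: (p2, p3, p1) → 116.2116
Σ area = 488.028

Euler: V−E+F = 5−9+6 = 2.


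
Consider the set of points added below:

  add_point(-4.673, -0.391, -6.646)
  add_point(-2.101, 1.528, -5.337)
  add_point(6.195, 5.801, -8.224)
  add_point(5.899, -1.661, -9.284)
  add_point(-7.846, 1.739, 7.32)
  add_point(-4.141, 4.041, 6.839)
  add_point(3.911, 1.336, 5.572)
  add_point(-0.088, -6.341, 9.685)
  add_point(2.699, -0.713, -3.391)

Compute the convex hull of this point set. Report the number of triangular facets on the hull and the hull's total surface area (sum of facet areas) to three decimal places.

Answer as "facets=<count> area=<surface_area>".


Points on the hull: [0, 2, 3, 4, 5, 6, 7] (7 of 9).

Per-facet area ½‖(b−a)×(c−a)‖:
  f1: (p0, p3, p2) → 41.1181
  f2: (p0, p7, p4) → 82.7665
  f3: (p0, p3, p7) → 98.3833
  f4: (p6, p3, p2) → 54.5073
  f5: (p6, p3, p7) → 69.5307
  f6: (p5, p7, p4) → 24.7129
  f7: (p5, p6, p7) → 40.3025
  f8: (p5, p6, p2) → 61.9017
  f9: (p5, p0, p4) → 31.0374
  f10: (p5, p0, p2) → 89.3416
Σ area = 593.602

Euler characteristic 7−15+10 = 2 ✓

facets=10 area=593.602


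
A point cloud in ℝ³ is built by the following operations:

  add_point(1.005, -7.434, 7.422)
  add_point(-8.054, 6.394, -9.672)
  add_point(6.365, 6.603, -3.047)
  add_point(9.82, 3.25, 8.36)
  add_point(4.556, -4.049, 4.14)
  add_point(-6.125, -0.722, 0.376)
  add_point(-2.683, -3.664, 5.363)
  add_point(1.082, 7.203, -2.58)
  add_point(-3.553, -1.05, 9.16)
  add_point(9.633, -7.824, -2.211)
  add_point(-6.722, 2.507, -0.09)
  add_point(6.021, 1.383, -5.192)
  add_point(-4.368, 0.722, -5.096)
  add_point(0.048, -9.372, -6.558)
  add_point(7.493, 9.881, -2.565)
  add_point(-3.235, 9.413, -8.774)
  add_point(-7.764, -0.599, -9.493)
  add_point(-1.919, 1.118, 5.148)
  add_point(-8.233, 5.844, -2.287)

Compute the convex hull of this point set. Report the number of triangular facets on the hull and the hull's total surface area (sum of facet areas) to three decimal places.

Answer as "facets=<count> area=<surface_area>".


facets=22 area=1131.991

Hull vertices (13/19): indices [0, 1, 3, 5, 6, 8, 9, 11, 13, 14, 15, 16, 18].

Triangle areas on the boundary:
  f1: (p14, p3, p18) → 105.4132
  f2: (p8, p3, p18) → 98.8933
  f3: (p9, p14, p3) → 97.1464
  f4: (p5, p8, p18) → 30.1038
  f5: (p0, p9, p13) → 65.8120
  f6: (p0, p8, p3) → 53.7623
  f7: (p0, p9, p3) → 84.1289
  f8: (p11, p9, p14) → 33.3017
  f9: (p11, p9, p13) → 52.3551
  f10: (p16, p5, p13) → 56.6550
  f11: (p16, p1, p18) → 25.8050
  f12: (p16, p5, p18) → 33.6795
  f13: (p6, p5, p13) → 42.3044
  f14: (p6, p0, p13) → 38.0425
  f15: (p6, p5, p8) → 15.2517
  f16: (p6, p0, p8) → 13.0182
  f17: (p15, p11, p14) → 52.9260
  f18: (p15, p14, p18) → 54.8921
  f19: (p15, p1, p18) → 21.2238
  f20: (p15, p16, p1) → 17.6231
  f21: (p15, p11, p13) → 77.9195
  f22: (p15, p16, p13) → 61.7340
Σ area = 1131.991

Check V−E+F: 13 − 33 + 22 = 2.


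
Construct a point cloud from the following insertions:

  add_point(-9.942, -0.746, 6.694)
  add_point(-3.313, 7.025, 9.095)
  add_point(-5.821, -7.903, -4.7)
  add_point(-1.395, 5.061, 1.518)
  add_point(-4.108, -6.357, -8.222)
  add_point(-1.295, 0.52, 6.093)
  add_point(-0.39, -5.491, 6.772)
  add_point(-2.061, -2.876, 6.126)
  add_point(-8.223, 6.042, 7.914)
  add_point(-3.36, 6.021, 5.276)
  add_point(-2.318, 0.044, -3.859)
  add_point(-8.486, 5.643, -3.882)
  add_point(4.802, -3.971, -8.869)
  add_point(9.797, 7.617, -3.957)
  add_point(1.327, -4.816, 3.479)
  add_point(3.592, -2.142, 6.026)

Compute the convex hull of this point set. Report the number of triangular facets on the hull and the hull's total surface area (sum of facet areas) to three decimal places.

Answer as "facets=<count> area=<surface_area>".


Points on the hull: [0, 1, 2, 4, 6, 8, 11, 12, 13, 14, 15] (11 of 16).

Per-facet area ½‖(b−a)×(c−a)‖:
  f1: (p11, p2, p0) → 77.6661
  f2: (p11, p12, p13) → 110.7356
  f3: (p15, p12, p13) → 91.8731
  f4: (p8, p11, p0) → 41.0279
  f5: (p4, p2, p12) → 16.3179
  f6: (p4, p11, p12) → 62.0229
  f7: (p4, p11, p2) → 28.3231
  f8: (p6, p2, p12) → 77.3693
  f9: (p6, p2, p0) → 65.7291
  f10: (p1, p15, p13) → 90.3948
  f11: (p1, p11, p13) → 119.7540
  f12: (p1, p8, p11) → 29.3483
  f13: (p1, p6, p15) → 31.2187
  f14: (p1, p8, p0) → 16.3034
  f15: (p1, p6, p0) → 54.3494
  f16: (p14, p15, p12) → 25.7248
  f17: (p14, p6, p12) → 5.6315
  f18: (p14, p6, p15) → 8.0644
Σ area = 951.854

Check V−E+F: 11 − 27 + 18 = 2.

facets=18 area=951.854


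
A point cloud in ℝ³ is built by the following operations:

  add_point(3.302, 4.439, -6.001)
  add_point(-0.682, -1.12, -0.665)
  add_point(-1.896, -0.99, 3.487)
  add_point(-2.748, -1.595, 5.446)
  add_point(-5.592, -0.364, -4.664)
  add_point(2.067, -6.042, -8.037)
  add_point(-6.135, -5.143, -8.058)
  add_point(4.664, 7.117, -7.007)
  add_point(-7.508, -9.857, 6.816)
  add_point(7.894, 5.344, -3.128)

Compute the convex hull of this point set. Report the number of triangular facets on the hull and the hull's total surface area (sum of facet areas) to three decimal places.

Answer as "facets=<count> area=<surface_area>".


facets=10 area=559.420

Points on the hull: [3, 4, 5, 6, 7, 8, 9] (7 of 10).

Facet areas (half cross-product norm):
  f1: (p5, p9, p8) → 123.1404
  f2: (p5, p6, p8) → 64.5334
  f3: (p5, p7, p9) → 35.5666
  f4: (p5, p6, p7) → 55.2952
  f5: (p3, p9, p8) → 43.1948
  f6: (p3, p7, p9) → 40.6166
  f7: (p4, p6, p7) → 34.1362
  f8: (p4, p3, p7) → 68.2260
  f9: (p4, p6, p8) → 44.0498
  f10: (p4, p3, p8) → 50.6608
Σ area = 559.420

Check V−E+F: 7 − 15 + 10 = 2.


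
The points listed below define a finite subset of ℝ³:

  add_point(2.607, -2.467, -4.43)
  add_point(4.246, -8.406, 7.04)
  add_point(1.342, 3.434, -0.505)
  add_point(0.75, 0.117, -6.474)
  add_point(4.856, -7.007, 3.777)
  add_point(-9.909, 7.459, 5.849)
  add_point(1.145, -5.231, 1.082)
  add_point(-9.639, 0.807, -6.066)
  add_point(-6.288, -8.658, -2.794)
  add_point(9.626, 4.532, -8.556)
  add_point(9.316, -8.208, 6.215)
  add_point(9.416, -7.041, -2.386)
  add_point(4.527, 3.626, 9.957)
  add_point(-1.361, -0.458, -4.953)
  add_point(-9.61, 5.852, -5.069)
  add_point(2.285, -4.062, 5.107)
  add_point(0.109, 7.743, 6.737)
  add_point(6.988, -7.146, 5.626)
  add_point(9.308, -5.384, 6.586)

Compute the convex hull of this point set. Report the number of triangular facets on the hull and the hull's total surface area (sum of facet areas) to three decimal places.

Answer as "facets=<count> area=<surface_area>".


12 of the 19 inputs are extreme points: [1, 3, 5, 7, 8, 9, 10, 11, 12, 14, 16, 18].

Facet areas (half cross-product norm):
  f1: (p11, p8, p9) → 103.1116
  f2: (p16, p12, p5) → 25.6413
  f3: (p16, p12, p9) → 62.5356
  f4: (p16, p14, p5) → 55.4213
  f5: (p16, p14, p9) → 132.8701
  f6: (p1, p8, p5) → 131.9194
  f7: (p1, p12, p5) → 94.7307
  f8: (p7, p14, p9) → 50.1545
  f9: (p7, p8, p5) → 70.9863
  f10: (p7, p14, p5) → 26.7526
  f11: (p10, p11, p8) → 68.5416
  f12: (p10, p1, p8) → 29.2971
  f13: (p10, p1, p12) → 31.8216
  f14: (p10, p11, p9) → 46.1756
  f15: (p3, p8, p9) → 25.1000
  f16: (p3, p7, p9) → 27.5588
  f17: (p3, p7, p8) → 51.2532
  f18: (p18, p12, p9) → 95.4796
  f19: (p18, p10, p9) → 23.2251
  f20: (p18, p10, p12) → 7.4424
Σ area = 1160.018

Check V−E+F: 12 − 30 + 20 = 2.

facets=20 area=1160.018


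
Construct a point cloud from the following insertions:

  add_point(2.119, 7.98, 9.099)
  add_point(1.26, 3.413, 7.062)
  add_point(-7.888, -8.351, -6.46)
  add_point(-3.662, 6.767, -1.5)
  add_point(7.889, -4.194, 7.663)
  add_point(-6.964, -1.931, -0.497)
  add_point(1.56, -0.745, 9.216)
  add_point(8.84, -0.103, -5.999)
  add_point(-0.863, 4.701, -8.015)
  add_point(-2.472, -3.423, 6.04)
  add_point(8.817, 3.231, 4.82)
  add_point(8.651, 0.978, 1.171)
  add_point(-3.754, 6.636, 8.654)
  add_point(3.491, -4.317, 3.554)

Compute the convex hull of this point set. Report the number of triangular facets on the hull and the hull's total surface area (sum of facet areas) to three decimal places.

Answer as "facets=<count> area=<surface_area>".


Extreme-point indices: [0, 2, 3, 4, 5, 6, 7, 8, 9, 10, 12] — 11 of 14 on the boundary.

Facet areas (half cross-product norm):
  f1: (p8, p7, p2) → 82.0611
  f2: (p4, p7, p2) → 131.5558
  f3: (p10, p4, p7) → 45.2104
  f4: (p10, p4, p0) → 36.0829
  f5: (p10, p8, p7) → 62.2785
  f6: (p10, p8, p0) → 74.2542
  f7: (p3, p8, p0) → 35.2294
  f8: (p3, p12, p0) → 30.6162
  f9: (p3, p5, p12) → 47.1573
  f10: (p3, p8, p2) → 55.0190
  f11: (p3, p5, p2) → 31.6141
  f12: (p6, p4, p0) → 29.4137
  f13: (p6, p12, p0) → 25.3303
  f14: (p9, p5, p12) → 42.2177
  f15: (p9, p6, p12) → 26.3204
  f16: (p9, p5, p2) → 31.3474
  f17: (p9, p4, p2) → 66.9623
  f18: (p9, p6, p4) → 20.5744
Σ area = 873.245

Check V−E+F: 11 − 27 + 18 = 2.

facets=18 area=873.245


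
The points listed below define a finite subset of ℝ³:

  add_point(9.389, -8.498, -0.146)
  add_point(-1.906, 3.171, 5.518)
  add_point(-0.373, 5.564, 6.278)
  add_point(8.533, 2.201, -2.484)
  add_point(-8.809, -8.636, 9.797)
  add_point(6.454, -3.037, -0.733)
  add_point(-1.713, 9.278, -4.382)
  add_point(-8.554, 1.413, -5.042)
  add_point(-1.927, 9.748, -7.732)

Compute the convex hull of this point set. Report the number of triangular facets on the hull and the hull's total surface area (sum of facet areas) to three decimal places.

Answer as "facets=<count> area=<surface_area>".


facets=10 area=835.497

7 of the 9 inputs are extreme points: [0, 2, 3, 4, 6, 7, 8].

Facet areas (half cross-product norm):
  f1: (p7, p0, p4) → 169.2383
  f2: (p7, p8, p0) → 115.1529
  f3: (p2, p0, p4) → 146.9420
  f4: (p2, p7, p4) → 114.8700
  f5: (p3, p8, p0) → 57.0110
  f6: (p3, p2, p0) → 70.1163
  f7: (p6, p7, p8) → 17.7016
  f8: (p6, p2, p7) → 59.0092
  f9: (p6, p3, p8) → 20.5054
  f10: (p6, p3, p2) → 64.9502
Σ area = 835.497

Euler characteristic 7−15+10 = 2 ✓


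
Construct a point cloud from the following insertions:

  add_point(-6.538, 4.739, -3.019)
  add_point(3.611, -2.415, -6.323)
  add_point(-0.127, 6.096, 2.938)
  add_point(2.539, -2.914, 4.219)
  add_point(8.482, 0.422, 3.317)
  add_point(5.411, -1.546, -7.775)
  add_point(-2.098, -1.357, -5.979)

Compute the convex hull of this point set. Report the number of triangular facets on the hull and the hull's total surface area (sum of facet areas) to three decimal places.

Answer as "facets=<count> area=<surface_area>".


facets=10 area=347.642

Extreme-point indices: [0, 1, 2, 3, 4, 5, 6] — 7 of 7 on the boundary.

Per-facet area ½‖(b−a)×(c−a)‖:
  f1: (p5, p3, p4) → 39.4466
  f2: (p2, p3, p0) → 41.5235
  f3: (p2, p3, p4) → 31.6780
  f4: (p2, p5, p0) → 60.1877
  f5: (p2, p5, p4) → 59.4435
  f6: (p6, p3, p0) → 45.8163
  f7: (p6, p5, p0) → 24.1365
  f8: (p1, p5, p3) → 9.6773
  f9: (p1, p6, p3) → 30.5042
  f10: (p1, p6, p5) → 5.2282
Σ area = 347.642

Euler: V−E+F = 7−15+10 = 2.


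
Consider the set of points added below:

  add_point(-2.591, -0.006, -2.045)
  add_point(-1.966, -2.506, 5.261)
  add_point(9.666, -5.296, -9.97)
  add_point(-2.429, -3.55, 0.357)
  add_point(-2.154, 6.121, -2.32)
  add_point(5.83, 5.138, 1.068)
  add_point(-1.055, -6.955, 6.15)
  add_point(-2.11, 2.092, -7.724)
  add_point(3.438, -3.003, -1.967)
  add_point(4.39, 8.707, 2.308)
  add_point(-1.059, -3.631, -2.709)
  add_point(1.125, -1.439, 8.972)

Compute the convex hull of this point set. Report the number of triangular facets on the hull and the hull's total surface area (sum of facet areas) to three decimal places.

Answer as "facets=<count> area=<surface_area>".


Points on the hull: [0, 1, 2, 3, 4, 5, 6, 7, 9, 10, 11] (11 of 12).

Per-facet area ½‖(b−a)×(c−a)‖:
  f1: (p7, p9, p2) → 96.1592
  f2: (p5, p9, p2) → 14.3682
  f3: (p4, p7, p0) → 17.1794
  f4: (p4, p7, p9) → 22.2937
  f5: (p4, p1, p0) → 22.2389
  f6: (p10, p6, p2) → 54.3495
  f7: (p10, p7, p2) → 49.5434
  f8: (p11, p1, p6) → 11.4237
  f9: (p11, p5, p9) → 22.5994
  f10: (p11, p4, p9) → 52.2653
  f11: (p11, p4, p1) → 26.6787
  f12: (p11, p6, p2) → 63.4824
  f13: (p11, p5, p2) → 86.6555
  f14: (p3, p10, p6) → 8.4756
  f15: (p3, p1, p0) → 9.9861
  f16: (p3, p1, p6) → 11.6501
  f17: (p3, p7, p0) → 7.6828
  f18: (p3, p10, p7) → 11.0036
Σ area = 588.036

Euler: V−E+F = 11−27+18 = 2.

facets=18 area=588.036


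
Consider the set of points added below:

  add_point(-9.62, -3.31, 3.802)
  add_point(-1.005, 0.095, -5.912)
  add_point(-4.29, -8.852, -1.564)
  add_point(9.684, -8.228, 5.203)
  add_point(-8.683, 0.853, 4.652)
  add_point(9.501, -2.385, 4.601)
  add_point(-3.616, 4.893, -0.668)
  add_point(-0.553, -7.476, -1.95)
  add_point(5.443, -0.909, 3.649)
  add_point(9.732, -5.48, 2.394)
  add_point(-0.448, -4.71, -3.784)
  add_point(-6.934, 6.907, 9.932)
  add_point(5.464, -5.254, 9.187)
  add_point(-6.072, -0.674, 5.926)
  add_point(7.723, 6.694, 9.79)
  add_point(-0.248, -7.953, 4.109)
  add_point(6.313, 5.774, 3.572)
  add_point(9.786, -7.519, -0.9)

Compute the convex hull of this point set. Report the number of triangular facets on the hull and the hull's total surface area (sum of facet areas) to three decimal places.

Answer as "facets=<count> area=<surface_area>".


Extreme-point indices: [0, 1, 2, 3, 4, 5, 6, 9, 10, 11, 12, 14, 15, 16, 17] — 15 of 18 on the boundary.

Area of each hull facet:
  f1: (p16, p1, p17) → 83.8695
  f2: (p12, p11, p0) → 94.8051
  f3: (p2, p1, p0) → 48.9182
  f4: (p6, p1, p0) → 42.0438
  f5: (p6, p16, p11) → 60.7499
  f6: (p6, p16, p1) → 41.0111
  f7: (p14, p16, p11) → 46.1898
  f8: (p14, p12, p11) → 87.9243
  f9: (p10, p1, p17) → 26.1518
  f10: (p10, p2, p17) → 31.6358
  f11: (p10, p2, p1) → 11.4382
  f12: (p3, p2, p17) → 43.4811
  f13: (p3, p14, p12) → 37.0690
  f14: (p4, p11, p0) → 8.6309
  f15: (p4, p6, p0) → 16.1270
  f16: (p4, p6, p11) → 34.3657
  f17: (p15, p3, p12) → 26.3466
  f18: (p15, p3, p2) → 26.4726
  f19: (p15, p12, p0) → 36.6797
  f20: (p15, p2, p0) → 32.1877
  f21: (p5, p3, p14) → 18.4445
  f22: (p5, p16, p17) → 27.5304
  f23: (p5, p14, p16) → 28.3581
  f24: (p9, p3, p17) → 7.3908
  f25: (p9, p5, p17) → 2.8695
  f26: (p9, p5, p3) → 7.3947
Σ area = 928.086

Check V−E+F: 15 − 39 + 26 = 2.

facets=26 area=928.086


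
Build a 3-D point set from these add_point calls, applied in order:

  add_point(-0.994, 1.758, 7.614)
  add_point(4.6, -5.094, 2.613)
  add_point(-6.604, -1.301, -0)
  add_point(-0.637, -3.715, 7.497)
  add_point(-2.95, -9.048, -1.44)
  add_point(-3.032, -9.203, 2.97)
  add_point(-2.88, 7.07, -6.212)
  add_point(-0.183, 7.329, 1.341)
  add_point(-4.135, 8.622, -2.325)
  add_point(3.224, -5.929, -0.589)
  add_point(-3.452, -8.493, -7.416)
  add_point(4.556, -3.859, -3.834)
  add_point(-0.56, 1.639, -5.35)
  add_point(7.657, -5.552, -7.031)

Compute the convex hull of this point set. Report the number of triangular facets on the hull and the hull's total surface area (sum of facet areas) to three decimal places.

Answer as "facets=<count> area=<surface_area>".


Points on the hull: [0, 1, 2, 3, 4, 5, 6, 7, 8, 10, 13] (11 of 14).

Per-facet area ½‖(b−a)×(c−a)‖:
  f1: (p0, p8, p2) → 50.4050
  f2: (p10, p5, p2) → 43.8172
  f3: (p7, p0, p8) → 19.0685
  f4: (p1, p5, p13) → 42.1280
  f5: (p1, p7, p13) → 67.5944
  f6: (p1, p7, p0) → 42.8088
  f7: (p6, p10, p13) → 85.8646
  f8: (p6, p7, p13) → 65.3656
  f9: (p6, p7, p8) → 11.5506
  f10: (p6, p8, p2) → 22.8522
  f11: (p6, p10, p2) → 59.7669
  f12: (p4, p5, p13) → 24.2846
  f13: (p4, p10, p13) → 34.4837
  f14: (p4, p10, p5) → 1.5524
  f15: (p3, p1, p0) → 19.3695
  f16: (p3, p1, p5) → 25.9954
  f17: (p3, p0, p2) → 26.1207
  f18: (p3, p5, p2) → 32.7030
Σ area = 675.731

Check V−E+F: 11 − 27 + 18 = 2.

facets=18 area=675.731


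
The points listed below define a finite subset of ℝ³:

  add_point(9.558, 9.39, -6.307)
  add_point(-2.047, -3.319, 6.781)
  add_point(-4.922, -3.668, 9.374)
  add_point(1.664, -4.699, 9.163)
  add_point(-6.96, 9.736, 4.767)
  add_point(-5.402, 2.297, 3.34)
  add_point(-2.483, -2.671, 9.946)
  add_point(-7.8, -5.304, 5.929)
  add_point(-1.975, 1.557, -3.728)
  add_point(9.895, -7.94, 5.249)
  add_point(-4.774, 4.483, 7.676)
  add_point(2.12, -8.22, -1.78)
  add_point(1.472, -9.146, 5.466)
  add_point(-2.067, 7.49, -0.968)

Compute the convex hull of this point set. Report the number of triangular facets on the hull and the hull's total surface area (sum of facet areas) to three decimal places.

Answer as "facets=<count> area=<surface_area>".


facets=20 area=902.484

Points on the hull: [0, 2, 3, 4, 6, 7, 8, 9, 10, 11, 12, 13] (12 of 14).

Triangle areas on the boundary:
  f1: (p11, p0, p9) → 101.8211
  f2: (p12, p11, p7) → 36.7264
  f3: (p12, p11, p9) → 30.9436
  f4: (p8, p11, p0) → 74.4428
  f5: (p8, p4, p7) → 79.9110
  f6: (p8, p11, p7) → 64.0162
  f7: (p10, p4, p0) → 63.4853
  f8: (p2, p12, p7) → 22.0835
  f9: (p2, p10, p6) → 10.5786
  f10: (p2, p4, p7) → 34.2075
  f11: (p2, p10, p4) → 12.0597
  f12: (p13, p4, p0) → 29.2465
  f13: (p13, p8, p0) → 42.2565
  f14: (p13, p8, p4) → 21.0567
  f15: (p3, p10, p6) → 14.6273
  f16: (p3, p12, p9) → 24.4307
  f17: (p3, p0, p9) → 100.5250
  f18: (p3, p10, p0) → 115.8551
  f19: (p3, p2, p6) → 5.0234
  f20: (p3, p2, p12) → 19.1866
Σ area = 902.484

Euler: V−E+F = 12−30+20 = 2.


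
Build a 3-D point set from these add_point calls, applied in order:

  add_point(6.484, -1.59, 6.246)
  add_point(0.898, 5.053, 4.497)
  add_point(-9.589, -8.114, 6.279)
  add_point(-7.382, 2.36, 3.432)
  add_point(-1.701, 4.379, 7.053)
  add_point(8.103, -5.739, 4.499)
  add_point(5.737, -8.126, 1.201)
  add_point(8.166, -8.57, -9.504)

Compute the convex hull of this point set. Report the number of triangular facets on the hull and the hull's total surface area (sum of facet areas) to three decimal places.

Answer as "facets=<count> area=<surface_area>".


facets=12 area=636.969

Hull vertices (8/8): indices [0, 1, 2, 3, 4, 5, 6, 7].

Triangle areas on the boundary:
  f1: (p3, p7, p2) → 125.4634
  f2: (p3, p1, p7) → 91.3156
  f3: (p3, p4, p2) → 37.1537
  f4: (p3, p4, p1) → 12.5749
  f5: (p6, p7, p2) → 75.9482
  f6: (p6, p5, p2) → 36.7426
  f7: (p6, p5, p7) → 20.8485
  f8: (p0, p4, p2) → 74.9886
  f9: (p0, p5, p2) → 41.4908
  f10: (p0, p4, p1) → 16.1729
  f11: (p0, p1, p7) → 75.3176
  f12: (p0, p5, p7) → 28.9520
Σ area = 636.969

Euler: V−E+F = 8−18+12 = 2.


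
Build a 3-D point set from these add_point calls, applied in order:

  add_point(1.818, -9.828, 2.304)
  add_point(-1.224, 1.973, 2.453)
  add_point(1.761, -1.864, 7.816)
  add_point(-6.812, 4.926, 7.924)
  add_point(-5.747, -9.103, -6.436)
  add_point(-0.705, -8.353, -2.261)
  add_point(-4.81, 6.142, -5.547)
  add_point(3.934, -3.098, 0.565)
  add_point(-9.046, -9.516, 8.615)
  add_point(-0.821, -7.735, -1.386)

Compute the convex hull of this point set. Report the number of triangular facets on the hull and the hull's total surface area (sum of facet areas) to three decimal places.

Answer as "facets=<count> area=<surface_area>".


9 of the 10 inputs are extreme points: [0, 1, 2, 3, 4, 5, 6, 7, 8].

Per-facet area ½‖(b−a)×(c−a)‖:
  f1: (p4, p6, p8) → 117.8961
  f2: (p4, p6, p7) → 87.2313
  f3: (p3, p6, p8) → 98.7843
  f4: (p0, p4, p8) → 71.4936
  f5: (p2, p0, p7) → 27.5055
  f6: (p2, p3, p8) → 69.6183
  f7: (p2, p0, p8) → 57.8402
  f8: (p5, p4, p7) → 15.4013
  f9: (p5, p0, p7) → 18.6695
  f10: (p5, p0, p4) → 9.1471
  f11: (p1, p3, p6) → 40.1712
  f12: (p1, p2, p3) → 30.2467
  f13: (p1, p6, p7) → 34.1492
  f14: (p1, p2, p7) → 24.0652
Σ area = 702.219

Check V−E+F: 9 − 21 + 14 = 2.

facets=14 area=702.219


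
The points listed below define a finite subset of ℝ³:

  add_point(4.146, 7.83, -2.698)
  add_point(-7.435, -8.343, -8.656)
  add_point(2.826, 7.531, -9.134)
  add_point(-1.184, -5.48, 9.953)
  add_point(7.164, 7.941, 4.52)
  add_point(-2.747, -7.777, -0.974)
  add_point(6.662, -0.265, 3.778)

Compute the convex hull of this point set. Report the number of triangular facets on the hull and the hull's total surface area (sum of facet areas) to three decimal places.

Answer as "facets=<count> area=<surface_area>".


facets=10 area=663.689

Points on the hull: [0, 1, 2, 3, 4, 5, 6] (7 of 7).

Triangle areas on the boundary:
  f1: (p6, p2, p1) → 139.9902
  f2: (p6, p2, p4) → 58.6339
  f3: (p6, p3, p4) → 41.4411
  f4: (p0, p2, p1) → 61.7086
  f5: (p0, p3, p1) → 171.0246
  f6: (p0, p2, p4) → 5.0147
  f7: (p0, p3, p4) → 65.0838
  f8: (p5, p3, p1) → 21.0188
  f9: (p5, p6, p1) → 40.0645
  f10: (p5, p6, p3) → 59.7089
Σ area = 663.689

Check V−E+F: 7 − 15 + 10 = 2.


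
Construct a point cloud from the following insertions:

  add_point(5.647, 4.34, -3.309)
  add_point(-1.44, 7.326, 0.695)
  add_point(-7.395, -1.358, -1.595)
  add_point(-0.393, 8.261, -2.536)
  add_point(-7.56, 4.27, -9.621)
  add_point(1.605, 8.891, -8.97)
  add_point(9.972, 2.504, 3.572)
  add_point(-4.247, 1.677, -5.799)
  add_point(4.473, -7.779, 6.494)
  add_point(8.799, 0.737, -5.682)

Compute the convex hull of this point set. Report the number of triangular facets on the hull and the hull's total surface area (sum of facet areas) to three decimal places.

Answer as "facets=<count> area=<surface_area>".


facets=12 area=684.633

8 of the 10 inputs are extreme points: [1, 2, 3, 4, 5, 6, 8, 9].

Per-facet area ½‖(b−a)×(c−a)‖:
  f1: (p1, p8, p6) → 76.4114
  f2: (p9, p8, p4) → 132.9889
  f3: (p9, p5, p4) → 56.4063
  f4: (p9, p8, p6) → 57.0530
  f5: (p9, p5, p6) → 52.5212
  f6: (p2, p8, p4) → 57.3969
  f7: (p2, p1, p4) → 50.7202
  f8: (p2, p1, p8) → 83.0999
  f9: (p3, p5, p6) → 43.7347
  f10: (p3, p1, p6) → 22.3830
  f11: (p3, p5, p4) → 33.7370
  f12: (p3, p1, p4) → 18.1809
Σ area = 684.633

Euler: V−E+F = 8−18+12 = 2.


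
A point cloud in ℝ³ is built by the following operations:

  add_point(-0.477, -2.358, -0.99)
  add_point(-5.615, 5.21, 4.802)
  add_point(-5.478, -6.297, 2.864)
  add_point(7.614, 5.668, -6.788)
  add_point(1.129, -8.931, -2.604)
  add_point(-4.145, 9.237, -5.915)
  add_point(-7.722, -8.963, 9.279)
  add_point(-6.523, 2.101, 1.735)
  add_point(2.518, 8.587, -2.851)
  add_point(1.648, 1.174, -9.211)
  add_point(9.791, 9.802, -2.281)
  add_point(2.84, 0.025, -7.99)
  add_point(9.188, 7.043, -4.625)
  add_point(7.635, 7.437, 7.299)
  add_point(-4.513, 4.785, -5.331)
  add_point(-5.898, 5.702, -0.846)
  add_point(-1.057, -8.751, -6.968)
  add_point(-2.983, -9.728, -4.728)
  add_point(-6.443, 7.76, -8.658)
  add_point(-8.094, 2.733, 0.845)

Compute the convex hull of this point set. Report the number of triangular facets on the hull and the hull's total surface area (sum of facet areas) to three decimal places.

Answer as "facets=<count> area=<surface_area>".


Extreme-point indices: [1, 3, 4, 5, 6, 9, 10, 11, 12, 13, 16, 17, 18, 19] — 14 of 20 on the boundary.

Triangle areas on the boundary:
  f1: (p18, p6, p19) → 37.0132
  f2: (p18, p6, p17) → 134.5568
  f3: (p1, p6, p19) → 38.0289
  f4: (p1, p13, p6) → 99.6919
  f5: (p1, p18, p19) → 26.7479
  f6: (p5, p18, p10) → 17.8818
  f7: (p5, p13, p10) → 72.7687
  f8: (p5, p1, p18) → 19.9614
  f9: (p5, p1, p13) → 78.8656
  f10: (p4, p6, p17) → 34.3406
  f11: (p4, p13, p6) → 146.7093
  f12: (p16, p18, p17) → 26.7243
  f13: (p16, p9, p18) → 50.7814
  f14: (p16, p4, p17) → 7.0356
  f15: (p11, p16, p9) → 9.3530
  f16: (p3, p16, p4) → 40.1876
  f17: (p3, p11, p16) → 13.7287
  f18: (p3, p11, p9) → 7.6953
  f19: (p3, p18, p10) → 43.9774
  f20: (p3, p9, p18) → 40.0920
  f21: (p12, p3, p10) → 2.5282
  f22: (p12, p3, p4) → 22.4510
  f23: (p12, p13, p10) → 17.0304
  f24: (p12, p4, p13) → 107.2478
Σ area = 1095.399

Euler characteristic 14−36+24 = 2 ✓

facets=24 area=1095.399


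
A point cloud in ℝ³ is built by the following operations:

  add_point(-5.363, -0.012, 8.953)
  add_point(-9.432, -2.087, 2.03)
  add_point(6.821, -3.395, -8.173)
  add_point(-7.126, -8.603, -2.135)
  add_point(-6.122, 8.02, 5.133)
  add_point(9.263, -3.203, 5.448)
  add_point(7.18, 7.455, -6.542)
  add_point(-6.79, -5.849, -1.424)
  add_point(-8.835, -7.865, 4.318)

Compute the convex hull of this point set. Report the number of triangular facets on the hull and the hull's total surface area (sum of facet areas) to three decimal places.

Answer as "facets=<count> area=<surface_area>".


Points on the hull: [0, 1, 2, 3, 4, 5, 6, 7, 8] (9 of 9).

Per-facet area ½‖(b−a)×(c−a)‖:
  f1: (p3, p2, p5) → 108.6368
  f2: (p0, p4, p1) → 36.4545
  f3: (p0, p4, p5) → 67.6218
  f4: (p6, p4, p1) → 98.0838
  f5: (p6, p3, p2) → 84.3128
  f6: (p6, p4, p5) → 133.0117
  f7: (p6, p2, p5) → 74.9133
  f8: (p8, p3, p5) → 62.0567
  f9: (p8, p0, p5) → 74.8600
  f10: (p8, p3, p1) → 20.4220
  f11: (p8, p0, p1) → 25.6991
  f12: (p7, p3, p1) → 5.6772
  f13: (p7, p6, p1) → 57.3369
  f14: (p7, p6, p3) → 21.4872
Σ area = 870.574

Euler characteristic 9−21+14 = 2 ✓

facets=14 area=870.574


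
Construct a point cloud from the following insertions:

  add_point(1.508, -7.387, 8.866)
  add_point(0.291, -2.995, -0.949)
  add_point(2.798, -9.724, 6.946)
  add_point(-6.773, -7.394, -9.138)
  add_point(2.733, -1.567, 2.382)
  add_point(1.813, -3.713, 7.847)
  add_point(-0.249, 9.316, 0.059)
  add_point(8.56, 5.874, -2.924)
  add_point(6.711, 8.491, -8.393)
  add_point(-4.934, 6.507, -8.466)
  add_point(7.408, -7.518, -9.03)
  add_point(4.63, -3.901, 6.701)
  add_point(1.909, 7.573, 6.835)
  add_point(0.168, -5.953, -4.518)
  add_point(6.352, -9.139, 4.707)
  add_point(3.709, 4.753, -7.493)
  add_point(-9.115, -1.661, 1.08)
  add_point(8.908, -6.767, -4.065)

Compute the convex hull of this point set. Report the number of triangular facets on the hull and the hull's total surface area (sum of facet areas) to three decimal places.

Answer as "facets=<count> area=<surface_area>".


facets=22 area=1159.584

Points on the hull: [0, 2, 3, 6, 7, 8, 9, 10, 11, 12, 14, 16, 17] (13 of 18).

Facet areas (half cross-product norm):
  f1: (p9, p6, p16) → 64.1564
  f2: (p2, p0, p16) → 22.8187
  f3: (p12, p6, p16) → 51.6760
  f4: (p12, p0, p16) → 96.9458
  f5: (p3, p9, p16) → 73.0892
  f6: (p3, p2, p16) → 92.5373
  f7: (p8, p9, p6) → 51.5144
  f8: (p8, p12, p6) → 34.6314
  f9: (p8, p3, p9) → 79.2079
  f10: (p11, p12, p0) → 26.0922
  f11: (p7, p8, p12) → 33.0835
  f12: (p7, p11, p12) → 67.6120
  f13: (p10, p8, p3) → 113.5636
  f14: (p10, p3, p2) → 114.6419
  f15: (p10, p7, p17) → 32.4564
  f16: (p10, p7, p8) → 46.7886
  f17: (p14, p2, p0) → 5.8731
  f18: (p14, p11, p0) → 14.4965
  f19: (p14, p10, p17) → 15.8753
  f20: (p14, p10, p2) → 23.4740
  f21: (p14, p7, p17) → 59.1638
  f22: (p14, p7, p11) → 39.8856
Σ area = 1159.584

Euler characteristic 13−33+22 = 2 ✓
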